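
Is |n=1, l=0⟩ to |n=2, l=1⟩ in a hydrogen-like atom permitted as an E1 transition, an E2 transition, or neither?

Δl = 1 − 0 = +1; l_i + l_f = 1.
E1 (Δl = ±1): satisfied.
E2 (Δl = 0,±2, l_i+l_f ≥ 2): not satisfied.

E1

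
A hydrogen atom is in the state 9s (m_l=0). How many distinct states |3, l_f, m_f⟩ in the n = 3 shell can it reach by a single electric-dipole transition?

3

E1 requires Δl = ±1, so l_f ∈ {-1, 1}; with 0 ≤ l_f ≤ n_f−1 = 2, the allowed l_f values are {1}.
For l_f = 1: m_f ∈ {m_i−1, m_i, m_i+1} ∩ [−1, 1] = {-1, 0, 1} → 3 states.
Total: 3.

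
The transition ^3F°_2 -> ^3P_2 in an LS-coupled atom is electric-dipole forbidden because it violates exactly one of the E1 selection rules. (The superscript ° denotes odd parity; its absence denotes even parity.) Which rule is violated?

the ΔL = 0, ±1 rule

Initial level: S=1, L=3, J=2, parity odd. Final level: S=1, L=1, J=2, parity even.
Parity must change: odd → even — satisfied.
ΔS = 0: S: 1 → 1 — satisfied.
ΔL = 0, ±1 (not L=0↔0): L: 3 → 1, ΔL = -2 — violated.
ΔJ = 0, ±1 (not J=0↔0): J: 2 → 2, ΔJ = +0 — satisfied.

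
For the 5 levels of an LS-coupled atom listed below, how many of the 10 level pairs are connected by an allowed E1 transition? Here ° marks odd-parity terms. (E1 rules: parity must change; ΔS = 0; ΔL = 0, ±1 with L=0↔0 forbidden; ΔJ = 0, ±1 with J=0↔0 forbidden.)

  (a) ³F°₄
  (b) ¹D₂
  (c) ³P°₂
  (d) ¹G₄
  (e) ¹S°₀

(a)–(b): forbidden (ΔS, ΔJ).
(a)–(c): forbidden (parity, ΔL, ΔJ).
(a)–(d): forbidden (ΔS).
(a)–(e): forbidden (parity, ΔS, ΔL, ΔJ).
(b)–(c): forbidden (ΔS).
(b)–(d): forbidden (parity, ΔL, ΔJ).
(b)–(e): forbidden (ΔL, ΔJ).
(c)–(d): forbidden (ΔS, ΔL, ΔJ).
(c)–(e): forbidden (parity, ΔS, ΔJ).
(d)–(e): forbidden (ΔL, ΔJ).
Allowed pairs: 0 of 10.

0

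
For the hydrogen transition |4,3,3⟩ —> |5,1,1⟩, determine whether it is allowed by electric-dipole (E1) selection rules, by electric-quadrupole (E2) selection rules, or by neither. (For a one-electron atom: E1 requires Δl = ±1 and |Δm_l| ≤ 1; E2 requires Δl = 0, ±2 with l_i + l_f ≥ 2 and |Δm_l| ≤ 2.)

E2

Δl = 1 − 3 = -2; l_i + l_f = 4.
Δm_l = -2.
E1 (Δl = ±1, |Δm_l| ≤ 1): not satisfied.
E2 (Δl = 0,±2, l_i+l_f ≥ 2, |Δm_l| ≤ 2): satisfied.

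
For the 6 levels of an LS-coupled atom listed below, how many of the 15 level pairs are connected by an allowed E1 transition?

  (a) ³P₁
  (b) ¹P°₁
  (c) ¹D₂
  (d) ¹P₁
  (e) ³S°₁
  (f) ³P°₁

(a)–(b): forbidden (ΔS).
(a)–(c): forbidden (parity, ΔS).
(a)–(d): forbidden (parity, ΔS).
(a)–(e): allowed.
(a)–(f): allowed.
(b)–(c): allowed.
(b)–(d): allowed.
(b)–(e): forbidden (parity, ΔS).
(b)–(f): forbidden (parity, ΔS).
(c)–(d): forbidden (parity).
(c)–(e): forbidden (ΔS, ΔL).
(c)–(f): forbidden (ΔS).
(d)–(e): forbidden (ΔS).
(d)–(f): forbidden (ΔS).
(e)–(f): forbidden (parity).
Allowed pairs: 4 of 15.

4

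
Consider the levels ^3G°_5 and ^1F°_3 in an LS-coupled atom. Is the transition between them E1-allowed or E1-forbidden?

Reading off the term symbols: S 1→0, L 4→3, J 5→3, parity odd→odd.
Parity must change: odd → odd — violated.
ΔS = 0: S: 1 → 0 — violated.
ΔL = 0, ±1 (not L=0↔0): L: 4 → 3, ΔL = -1 — satisfied.
ΔJ = 0, ±1 (not J=0↔0): J: 5 → 3, ΔJ = -2 — violated.
Rule(s) violated: parity, ΔS, ΔJ.

forbidden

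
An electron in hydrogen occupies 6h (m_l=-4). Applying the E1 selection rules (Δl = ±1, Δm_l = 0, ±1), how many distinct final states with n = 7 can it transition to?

5

E1 requires Δl = ±1, so l_f ∈ {4, 6}; with 0 ≤ l_f ≤ n_f−1 = 6, the allowed l_f values are {4, 6}.
For l_f = 4: m_f ∈ {m_i−1, m_i, m_i+1} ∩ [−4, 4] = {-4, -3} → 2 states.
For l_f = 6: m_f ∈ {m_i−1, m_i, m_i+1} ∩ [−6, 6] = {-5, -4, -3} → 3 states.
Total: 5.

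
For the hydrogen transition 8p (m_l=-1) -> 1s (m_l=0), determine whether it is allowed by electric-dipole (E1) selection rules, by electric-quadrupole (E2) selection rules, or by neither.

Δl = 0 − 1 = -1; l_i + l_f = 1.
Δm_l = +1.
E1 (Δl = ±1, |Δm_l| ≤ 1): satisfied.
E2 (Δl = 0,±2, l_i+l_f ≥ 2, |Δm_l| ≤ 2): not satisfied.

E1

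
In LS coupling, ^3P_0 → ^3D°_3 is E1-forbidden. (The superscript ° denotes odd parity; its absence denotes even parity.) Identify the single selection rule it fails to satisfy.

Reading off the term symbols: S 1→1, L 1→2, J 0→3, parity even→odd.
Parity must change: even → odd — passes.
ΔS = 0: S: 1 → 1 — passes.
ΔL = 0, ±1 (not L=0↔0): L: 1 → 2, ΔL = +1 — passes.
ΔJ = 0, ±1 (not J=0↔0): J: 0 → 3, ΔJ = +3 — fails.

the ΔJ = 0, ±1 rule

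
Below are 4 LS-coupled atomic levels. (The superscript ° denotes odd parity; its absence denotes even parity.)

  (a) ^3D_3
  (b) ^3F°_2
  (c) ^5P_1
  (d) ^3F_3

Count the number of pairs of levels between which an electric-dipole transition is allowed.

(a)–(b): allowed.
(a)–(c): forbidden (parity, ΔS, ΔJ).
(a)–(d): forbidden (parity).
(b)–(c): forbidden (ΔS, ΔL).
(b)–(d): allowed.
(c)–(d): forbidden (parity, ΔS, ΔL, ΔJ).
Allowed pairs: 2 of 6.

2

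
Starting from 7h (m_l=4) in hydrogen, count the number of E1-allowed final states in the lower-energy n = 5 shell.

2

E1 requires Δl = ±1, so l_f ∈ {4, 6}; with 0 ≤ l_f ≤ n_f−1 = 4, the allowed l_f values are {4}.
For l_f = 4: m_f ∈ {m_i−1, m_i, m_i+1} ∩ [−4, 4] = {3, 4} → 2 states.
Total: 2.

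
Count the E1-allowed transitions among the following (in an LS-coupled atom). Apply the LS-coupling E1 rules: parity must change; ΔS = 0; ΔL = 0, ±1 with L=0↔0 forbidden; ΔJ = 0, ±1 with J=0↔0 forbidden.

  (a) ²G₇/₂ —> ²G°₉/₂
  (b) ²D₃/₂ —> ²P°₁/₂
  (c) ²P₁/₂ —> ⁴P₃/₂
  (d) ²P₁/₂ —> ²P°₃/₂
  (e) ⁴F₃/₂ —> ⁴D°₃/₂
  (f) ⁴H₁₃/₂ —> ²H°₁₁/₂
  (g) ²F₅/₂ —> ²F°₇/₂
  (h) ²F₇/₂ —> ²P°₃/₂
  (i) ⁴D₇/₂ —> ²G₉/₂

(a) allowed
(b) allowed
(c) forbidden (parity, ΔS fail)
(d) allowed
(e) allowed
(f) forbidden (ΔS fails)
(g) allowed
(h) forbidden (ΔL, ΔJ fail)
(i) forbidden (parity, ΔS, ΔL fail)
Total allowed: 5 of 9.

5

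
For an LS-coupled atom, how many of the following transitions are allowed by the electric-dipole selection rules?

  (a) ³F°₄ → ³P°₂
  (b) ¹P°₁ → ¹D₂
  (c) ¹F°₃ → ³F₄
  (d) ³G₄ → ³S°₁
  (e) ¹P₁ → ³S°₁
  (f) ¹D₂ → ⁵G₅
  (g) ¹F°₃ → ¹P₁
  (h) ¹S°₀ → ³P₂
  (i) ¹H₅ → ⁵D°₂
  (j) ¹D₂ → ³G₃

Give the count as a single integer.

(a) forbidden (parity, ΔL, ΔJ fail)
(b) allowed
(c) forbidden (ΔS fails)
(d) forbidden (ΔL, ΔJ fail)
(e) forbidden (ΔS fails)
(f) forbidden (parity, ΔS, ΔL, ΔJ fail)
(g) forbidden (ΔL, ΔJ fail)
(h) forbidden (ΔS, ΔJ fail)
(i) forbidden (ΔS, ΔL, ΔJ fail)
(j) forbidden (parity, ΔS, ΔL fail)
Total allowed: 1 of 10.

1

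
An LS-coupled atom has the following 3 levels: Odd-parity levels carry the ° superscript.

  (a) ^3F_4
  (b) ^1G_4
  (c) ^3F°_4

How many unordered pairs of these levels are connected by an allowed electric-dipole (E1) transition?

1

(a)–(b): forbidden (parity, ΔS).
(a)–(c): allowed.
(b)–(c): forbidden (ΔS).
Allowed pairs: 1 of 3.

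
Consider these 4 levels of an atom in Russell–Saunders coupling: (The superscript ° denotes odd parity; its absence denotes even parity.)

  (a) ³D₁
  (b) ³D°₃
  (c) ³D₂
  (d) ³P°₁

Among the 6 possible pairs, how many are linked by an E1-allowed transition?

3

(a)–(b): forbidden (ΔJ).
(a)–(c): forbidden (parity).
(a)–(d): allowed.
(b)–(c): allowed.
(b)–(d): forbidden (parity, ΔJ).
(c)–(d): allowed.
Allowed pairs: 3 of 6.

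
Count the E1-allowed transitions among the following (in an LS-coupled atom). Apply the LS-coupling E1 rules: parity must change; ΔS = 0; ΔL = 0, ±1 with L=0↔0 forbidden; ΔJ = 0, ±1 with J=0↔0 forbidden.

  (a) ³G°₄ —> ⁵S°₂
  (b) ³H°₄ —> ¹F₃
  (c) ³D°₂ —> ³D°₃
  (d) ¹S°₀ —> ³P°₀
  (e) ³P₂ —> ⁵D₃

0

(a) forbidden (parity, ΔS, ΔL, ΔJ fail)
(b) forbidden (ΔS, ΔL fail)
(c) forbidden (parity fails)
(d) forbidden (parity, ΔS, ΔJ fail)
(e) forbidden (parity, ΔS fail)
Total allowed: 0 of 5.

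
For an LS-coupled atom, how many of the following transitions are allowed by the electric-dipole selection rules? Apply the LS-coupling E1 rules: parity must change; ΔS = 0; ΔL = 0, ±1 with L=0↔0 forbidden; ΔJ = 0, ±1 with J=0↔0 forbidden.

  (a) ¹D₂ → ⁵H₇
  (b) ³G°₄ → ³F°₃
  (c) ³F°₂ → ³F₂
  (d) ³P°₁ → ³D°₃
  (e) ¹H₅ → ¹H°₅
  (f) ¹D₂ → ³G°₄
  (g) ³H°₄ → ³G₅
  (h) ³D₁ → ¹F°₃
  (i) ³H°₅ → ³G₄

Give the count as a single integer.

4

(a) forbidden (parity, ΔS, ΔL, ΔJ fail)
(b) forbidden (parity fails)
(c) allowed
(d) forbidden (parity, ΔJ fail)
(e) allowed
(f) forbidden (ΔS, ΔL, ΔJ fail)
(g) allowed
(h) forbidden (ΔS, ΔJ fail)
(i) allowed
Total allowed: 4 of 9.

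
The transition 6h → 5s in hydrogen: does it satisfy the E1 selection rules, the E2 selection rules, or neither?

Δl = 0 − 5 = -5; l_i + l_f = 5.
E1 (Δl = ±1): not satisfied.
E2 (Δl = 0,±2, l_i+l_f ≥ 2): not satisfied.

neither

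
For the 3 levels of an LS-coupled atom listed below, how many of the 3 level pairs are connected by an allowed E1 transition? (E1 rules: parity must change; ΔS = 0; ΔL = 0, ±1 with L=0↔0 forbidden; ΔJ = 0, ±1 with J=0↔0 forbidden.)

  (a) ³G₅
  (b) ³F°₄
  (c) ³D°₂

1

(a)–(b): allowed.
(a)–(c): forbidden (ΔL, ΔJ).
(b)–(c): forbidden (parity, ΔJ).
Allowed pairs: 1 of 3.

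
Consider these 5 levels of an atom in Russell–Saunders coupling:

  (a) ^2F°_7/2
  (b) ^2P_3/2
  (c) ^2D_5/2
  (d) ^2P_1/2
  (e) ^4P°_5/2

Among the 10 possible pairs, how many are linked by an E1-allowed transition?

(a)–(b): forbidden (ΔL, ΔJ).
(a)–(c): allowed.
(a)–(d): forbidden (ΔL, ΔJ).
(a)–(e): forbidden (parity, ΔS, ΔL).
(b)–(c): forbidden (parity).
(b)–(d): forbidden (parity).
(b)–(e): forbidden (ΔS).
(c)–(d): forbidden (parity, ΔJ).
(c)–(e): forbidden (ΔS).
(d)–(e): forbidden (ΔS, ΔJ).
Allowed pairs: 1 of 10.

1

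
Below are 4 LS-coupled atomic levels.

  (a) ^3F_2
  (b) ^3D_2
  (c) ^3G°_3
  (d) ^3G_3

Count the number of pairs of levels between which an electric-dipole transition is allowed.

2

(a)–(b): forbidden (parity).
(a)–(c): allowed.
(a)–(d): forbidden (parity).
(b)–(c): forbidden (ΔL).
(b)–(d): forbidden (parity, ΔL).
(c)–(d): allowed.
Allowed pairs: 2 of 6.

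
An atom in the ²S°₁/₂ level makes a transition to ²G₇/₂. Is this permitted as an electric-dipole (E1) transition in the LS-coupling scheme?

forbidden

Initial level: S=1/2, L=0, J=1/2, parity odd. Final level: S=1/2, L=4, J=7/2, parity even.
Parity must change: odd → even — ✓.
ΔS = 0: S: 1/2 → 1/2 — ✓.
ΔL = 0, ±1 (not L=0↔0): L: 0 → 4, ΔL = +4 — ✗.
ΔJ = 0, ±1 (not J=0↔0): J: 1/2 → 7/2, ΔJ = +3 — ✗.
Rule(s) violated: ΔL, ΔJ.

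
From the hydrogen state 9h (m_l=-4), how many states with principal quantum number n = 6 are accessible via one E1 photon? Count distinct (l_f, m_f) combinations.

2

E1 requires Δl = ±1, so l_f ∈ {4, 6}; with 0 ≤ l_f ≤ n_f−1 = 5, the allowed l_f values are {4}.
For l_f = 4: m_f ∈ {m_i−1, m_i, m_i+1} ∩ [−4, 4] = {-4, -3} → 2 states.
Total: 2.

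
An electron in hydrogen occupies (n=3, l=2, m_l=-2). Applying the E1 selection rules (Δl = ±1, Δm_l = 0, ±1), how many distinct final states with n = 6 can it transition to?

E1 requires Δl = ±1, so l_f ∈ {1, 3}; with 0 ≤ l_f ≤ n_f−1 = 5, the allowed l_f values are {1, 3}.
For l_f = 1: m_f ∈ {m_i−1, m_i, m_i+1} ∩ [−1, 1] = {-1} → 1 state.
For l_f = 3: m_f ∈ {m_i−1, m_i, m_i+1} ∩ [−3, 3] = {-3, -2, -1} → 3 states.
Total: 4.

4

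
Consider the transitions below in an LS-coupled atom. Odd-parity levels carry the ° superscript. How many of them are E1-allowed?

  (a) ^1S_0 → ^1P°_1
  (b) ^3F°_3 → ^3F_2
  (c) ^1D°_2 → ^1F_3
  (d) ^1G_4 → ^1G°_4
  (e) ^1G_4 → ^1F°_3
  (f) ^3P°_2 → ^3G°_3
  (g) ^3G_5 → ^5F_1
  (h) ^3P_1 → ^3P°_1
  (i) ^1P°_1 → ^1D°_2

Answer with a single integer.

6

(a) allowed
(b) allowed
(c) allowed
(d) allowed
(e) allowed
(f) forbidden (parity, ΔL fail)
(g) forbidden (parity, ΔS, ΔJ fail)
(h) allowed
(i) forbidden (parity fails)
Total allowed: 6 of 9.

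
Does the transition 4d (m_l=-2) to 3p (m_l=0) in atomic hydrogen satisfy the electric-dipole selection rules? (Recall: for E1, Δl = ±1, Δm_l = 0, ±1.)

forbidden

l: 2 → 1 (Δl = -1). Δl = ±1 passes.
Δm_l = 0 − (-2) = +2. E1 requires Δm_l = 0, ±1: fails.
The transition is electric-dipole forbidden.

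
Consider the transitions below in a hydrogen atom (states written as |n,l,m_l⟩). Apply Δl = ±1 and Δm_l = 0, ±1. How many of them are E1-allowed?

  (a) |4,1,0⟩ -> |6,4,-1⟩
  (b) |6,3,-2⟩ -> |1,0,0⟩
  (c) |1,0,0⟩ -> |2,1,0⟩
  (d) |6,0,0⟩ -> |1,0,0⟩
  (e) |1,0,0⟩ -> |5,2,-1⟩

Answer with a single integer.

1

(a) forbidden — Δl = +3 (E1 requires Δl = ±1)
(b) forbidden — Δl = -3 (E1 requires Δl = ±1); Δm_l = +2 (E1 requires Δm_l = 0, ±1)
(c) allowed
(d) forbidden — Δl = +0 (E1 requires Δl = ±1)
(e) forbidden — Δl = +2 (E1 requires Δl = ±1)
Total allowed: 1 of 5.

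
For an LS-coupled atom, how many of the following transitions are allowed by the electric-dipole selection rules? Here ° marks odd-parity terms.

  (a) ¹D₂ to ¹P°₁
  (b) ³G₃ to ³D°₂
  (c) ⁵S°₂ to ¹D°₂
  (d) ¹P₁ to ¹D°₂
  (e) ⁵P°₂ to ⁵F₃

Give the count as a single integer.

2

(a) allowed
(b) forbidden (ΔL fails)
(c) forbidden (parity, ΔS, ΔL fail)
(d) allowed
(e) forbidden (ΔL fails)
Total allowed: 2 of 5.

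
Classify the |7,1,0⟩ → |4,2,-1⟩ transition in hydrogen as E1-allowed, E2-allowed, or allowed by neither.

Δl = 2 − 1 = +1; l_i + l_f = 3.
Δm_l = -1.
E1 (Δl = ±1, |Δm_l| ≤ 1): satisfied.
E2 (Δl = 0,±2, l_i+l_f ≥ 2, |Δm_l| ≤ 2): not satisfied.

E1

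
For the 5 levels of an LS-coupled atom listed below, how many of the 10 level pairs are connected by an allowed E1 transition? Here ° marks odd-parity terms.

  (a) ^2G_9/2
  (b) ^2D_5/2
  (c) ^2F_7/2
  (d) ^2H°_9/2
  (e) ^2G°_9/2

(a)–(b): forbidden (parity, ΔL, ΔJ).
(a)–(c): forbidden (parity).
(a)–(d): allowed.
(a)–(e): allowed.
(b)–(c): forbidden (parity).
(b)–(d): forbidden (ΔL, ΔJ).
(b)–(e): forbidden (ΔL, ΔJ).
(c)–(d): forbidden (ΔL).
(c)–(e): allowed.
(d)–(e): forbidden (parity).
Allowed pairs: 3 of 10.

3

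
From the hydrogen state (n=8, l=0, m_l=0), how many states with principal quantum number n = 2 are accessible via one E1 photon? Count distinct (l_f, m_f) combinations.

3

E1 requires Δl = ±1, so l_f ∈ {-1, 1}; with 0 ≤ l_f ≤ n_f−1 = 1, the allowed l_f values are {1}.
For l_f = 1: m_f ∈ {m_i−1, m_i, m_i+1} ∩ [−1, 1] = {-1, 0, 1} → 3 states.
Total: 3.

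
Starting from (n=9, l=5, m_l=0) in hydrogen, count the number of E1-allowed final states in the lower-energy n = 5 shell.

E1 requires Δl = ±1, so l_f ∈ {4, 6}; with 0 ≤ l_f ≤ n_f−1 = 4, the allowed l_f values are {4}.
For l_f = 4: m_f ∈ {m_i−1, m_i, m_i+1} ∩ [−4, 4] = {-1, 0, 1} → 3 states.
Total: 3.

3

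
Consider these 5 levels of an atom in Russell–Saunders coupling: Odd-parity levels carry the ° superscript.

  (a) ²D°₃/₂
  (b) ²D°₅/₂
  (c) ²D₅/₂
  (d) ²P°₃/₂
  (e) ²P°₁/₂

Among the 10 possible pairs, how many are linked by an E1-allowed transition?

3

(a)–(b): forbidden (parity).
(a)–(c): allowed.
(a)–(d): forbidden (parity).
(a)–(e): forbidden (parity).
(b)–(c): allowed.
(b)–(d): forbidden (parity).
(b)–(e): forbidden (parity, ΔJ).
(c)–(d): allowed.
(c)–(e): forbidden (ΔJ).
(d)–(e): forbidden (parity).
Allowed pairs: 3 of 10.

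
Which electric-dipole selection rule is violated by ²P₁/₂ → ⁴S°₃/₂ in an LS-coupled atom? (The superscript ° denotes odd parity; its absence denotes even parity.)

Parity must change: even → odd — satisfied.
ΔS = 0: S: 1/2 → 3/2 — violated.
ΔL = 0, ±1 (not L=0↔0): L: 1 → 0, ΔL = -1 — satisfied.
ΔJ = 0, ±1 (not J=0↔0): J: 1/2 → 3/2, ΔJ = +1 — satisfied.

the ΔS = 0 rule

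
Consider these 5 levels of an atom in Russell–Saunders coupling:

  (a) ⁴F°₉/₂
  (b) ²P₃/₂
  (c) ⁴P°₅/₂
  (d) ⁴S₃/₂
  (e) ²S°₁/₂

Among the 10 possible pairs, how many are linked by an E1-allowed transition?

2

(a)–(b): forbidden (ΔS, ΔL, ΔJ).
(a)–(c): forbidden (parity, ΔL, ΔJ).
(a)–(d): forbidden (ΔL, ΔJ).
(a)–(e): forbidden (parity, ΔS, ΔL, ΔJ).
(b)–(c): forbidden (ΔS).
(b)–(d): forbidden (parity, ΔS).
(b)–(e): allowed.
(c)–(d): allowed.
(c)–(e): forbidden (parity, ΔS, ΔJ).
(d)–(e): forbidden (ΔS, ΔL).
Allowed pairs: 2 of 10.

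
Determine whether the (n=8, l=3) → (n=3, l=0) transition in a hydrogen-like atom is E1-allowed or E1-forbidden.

forbidden

l: 3 → 0 (Δl = -3). Δl = ±1 fails.
The transition is electric-dipole forbidden.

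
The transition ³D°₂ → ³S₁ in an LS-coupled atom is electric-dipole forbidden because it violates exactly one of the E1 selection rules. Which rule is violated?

Parity must change: odd → even — satisfied.
ΔS = 0: S: 1 → 1 — satisfied.
ΔL = 0, ±1 (not L=0↔0): L: 2 → 0, ΔL = -2 — violated.
ΔJ = 0, ±1 (not J=0↔0): J: 2 → 1, ΔJ = -1 — satisfied.

the ΔL = 0, ±1 rule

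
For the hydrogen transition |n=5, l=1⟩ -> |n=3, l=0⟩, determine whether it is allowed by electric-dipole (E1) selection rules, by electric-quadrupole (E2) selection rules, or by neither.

E1

Δl = 0 − 1 = -1; l_i + l_f = 1.
E1 (Δl = ±1): satisfied.
E2 (Δl = 0,±2, l_i+l_f ≥ 2): not satisfied.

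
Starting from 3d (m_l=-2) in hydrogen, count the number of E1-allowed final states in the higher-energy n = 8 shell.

4

E1 requires Δl = ±1, so l_f ∈ {1, 3}; with 0 ≤ l_f ≤ n_f−1 = 7, the allowed l_f values are {1, 3}.
For l_f = 1: m_f ∈ {m_i−1, m_i, m_i+1} ∩ [−1, 1] = {-1} → 1 state.
For l_f = 3: m_f ∈ {m_i−1, m_i, m_i+1} ∩ [−3, 3] = {-3, -2, -1} → 3 states.
Total: 4.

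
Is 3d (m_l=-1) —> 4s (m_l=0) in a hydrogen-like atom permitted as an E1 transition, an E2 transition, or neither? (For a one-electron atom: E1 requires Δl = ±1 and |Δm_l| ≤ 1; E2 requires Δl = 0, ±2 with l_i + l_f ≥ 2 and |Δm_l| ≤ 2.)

Δl = 0 − 2 = -2; l_i + l_f = 2.
Δm_l = +1.
E1 (Δl = ±1, |Δm_l| ≤ 1): not satisfied.
E2 (Δl = 0,±2, l_i+l_f ≥ 2, |Δm_l| ≤ 2): satisfied.

E2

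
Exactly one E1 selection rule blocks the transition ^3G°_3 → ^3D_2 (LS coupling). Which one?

the ΔL = 0, ±1 rule

Reading off the term symbols: S 1→1, L 4→2, J 3→2, parity odd→even.
ΔJ = 0, ±1 (not J=0↔0): J: 3 → 2, ΔJ = -1 — satisfied.
ΔS = 0: S: 1 → 1 — satisfied.
Parity must change: odd → even — satisfied.
ΔL = 0, ±1 (not L=0↔0): L: 4 → 2, ΔL = -2 — violated.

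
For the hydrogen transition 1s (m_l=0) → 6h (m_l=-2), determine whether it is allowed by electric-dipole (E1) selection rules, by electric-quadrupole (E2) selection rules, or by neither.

Δl = 5 − 0 = +5; l_i + l_f = 5.
Δm_l = -2.
E1 (Δl = ±1, |Δm_l| ≤ 1): not satisfied.
E2 (Δl = 0,±2, l_i+l_f ≥ 2, |Δm_l| ≤ 2): not satisfied.

neither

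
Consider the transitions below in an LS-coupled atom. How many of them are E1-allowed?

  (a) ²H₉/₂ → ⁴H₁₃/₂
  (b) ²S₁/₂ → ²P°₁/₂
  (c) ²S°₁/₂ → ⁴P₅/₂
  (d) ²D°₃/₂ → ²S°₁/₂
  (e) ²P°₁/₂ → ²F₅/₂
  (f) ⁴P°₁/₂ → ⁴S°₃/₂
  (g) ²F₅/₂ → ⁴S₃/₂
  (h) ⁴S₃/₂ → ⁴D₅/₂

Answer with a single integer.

(a) forbidden (parity, ΔS, ΔJ fail)
(b) allowed
(c) forbidden (ΔS, ΔJ fail)
(d) forbidden (parity, ΔL fail)
(e) forbidden (ΔL, ΔJ fail)
(f) forbidden (parity fails)
(g) forbidden (parity, ΔS, ΔL fail)
(h) forbidden (parity, ΔL fail)
Total allowed: 1 of 8.

1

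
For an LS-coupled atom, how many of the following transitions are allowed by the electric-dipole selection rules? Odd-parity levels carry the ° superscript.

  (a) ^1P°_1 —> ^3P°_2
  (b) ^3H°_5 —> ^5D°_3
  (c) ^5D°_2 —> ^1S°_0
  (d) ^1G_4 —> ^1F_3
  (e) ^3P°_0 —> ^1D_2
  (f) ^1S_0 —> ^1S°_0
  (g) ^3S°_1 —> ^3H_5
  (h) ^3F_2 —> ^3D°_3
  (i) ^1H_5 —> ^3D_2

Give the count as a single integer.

(a) forbidden (parity, ΔS fail)
(b) forbidden (parity, ΔS, ΔL, ΔJ fail)
(c) forbidden (parity, ΔS, ΔL, ΔJ fail)
(d) forbidden (parity fails)
(e) forbidden (ΔS, ΔJ fail)
(f) forbidden (ΔL, ΔJ fail)
(g) forbidden (ΔL, ΔJ fail)
(h) allowed
(i) forbidden (parity, ΔS, ΔL, ΔJ fail)
Total allowed: 1 of 9.

1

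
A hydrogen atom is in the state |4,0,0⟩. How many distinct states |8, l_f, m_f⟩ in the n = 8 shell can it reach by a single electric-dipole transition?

E1 requires Δl = ±1, so l_f ∈ {-1, 1}; with 0 ≤ l_f ≤ n_f−1 = 7, the allowed l_f values are {1}.
For l_f = 1: m_f ∈ {m_i−1, m_i, m_i+1} ∩ [−1, 1] = {-1, 0, 1} → 3 states.
Total: 3.

3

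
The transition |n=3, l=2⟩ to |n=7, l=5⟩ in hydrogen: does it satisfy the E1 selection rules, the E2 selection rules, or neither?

Δl = 5 − 2 = +3; l_i + l_f = 7.
E1 (Δl = ±1): not satisfied.
E2 (Δl = 0,±2, l_i+l_f ≥ 2): not satisfied.

neither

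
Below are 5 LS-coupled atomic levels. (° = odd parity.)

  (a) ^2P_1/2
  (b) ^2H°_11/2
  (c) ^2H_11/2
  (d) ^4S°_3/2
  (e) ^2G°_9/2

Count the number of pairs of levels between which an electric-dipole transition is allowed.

(a)–(b): forbidden (ΔL, ΔJ).
(a)–(c): forbidden (parity, ΔL, ΔJ).
(a)–(d): forbidden (ΔS).
(a)–(e): forbidden (ΔL, ΔJ).
(b)–(c): allowed.
(b)–(d): forbidden (parity, ΔS, ΔL, ΔJ).
(b)–(e): forbidden (parity).
(c)–(d): forbidden (ΔS, ΔL, ΔJ).
(c)–(e): allowed.
(d)–(e): forbidden (parity, ΔS, ΔL, ΔJ).
Allowed pairs: 2 of 10.

2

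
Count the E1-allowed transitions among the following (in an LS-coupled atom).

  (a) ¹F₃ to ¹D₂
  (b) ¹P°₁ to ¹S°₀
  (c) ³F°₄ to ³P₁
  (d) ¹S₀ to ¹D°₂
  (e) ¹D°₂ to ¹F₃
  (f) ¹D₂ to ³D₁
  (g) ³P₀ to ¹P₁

(a) forbidden (parity fails)
(b) forbidden (parity fails)
(c) forbidden (ΔL, ΔJ fail)
(d) forbidden (ΔL, ΔJ fail)
(e) allowed
(f) forbidden (parity, ΔS fail)
(g) forbidden (parity, ΔS fail)
Total allowed: 1 of 7.

1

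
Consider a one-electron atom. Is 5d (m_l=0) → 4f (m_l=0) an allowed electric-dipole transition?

Δl = 3 − 2 = +1; the E1 rule Δl = ±1 is passes.
Δm_l = 0 − (0) = +0. E1 requires Δm_l = 0, ±1: passes.
All E1 selection rules are satisfied.

allowed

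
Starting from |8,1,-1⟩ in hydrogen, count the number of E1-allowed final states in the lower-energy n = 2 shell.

E1 requires Δl = ±1, so l_f ∈ {0, 2}; with 0 ≤ l_f ≤ n_f−1 = 1, the allowed l_f values are {0}.
For l_f = 0: m_f ∈ {m_i−1, m_i, m_i+1} ∩ [−0, 0] = {0} → 1 state.
Total: 1.

1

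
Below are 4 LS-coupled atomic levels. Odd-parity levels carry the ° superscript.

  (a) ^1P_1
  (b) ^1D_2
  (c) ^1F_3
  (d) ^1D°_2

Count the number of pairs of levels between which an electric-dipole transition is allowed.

3

(a)–(b): forbidden (parity).
(a)–(c): forbidden (parity, ΔL, ΔJ).
(a)–(d): allowed.
(b)–(c): forbidden (parity).
(b)–(d): allowed.
(c)–(d): allowed.
Allowed pairs: 3 of 6.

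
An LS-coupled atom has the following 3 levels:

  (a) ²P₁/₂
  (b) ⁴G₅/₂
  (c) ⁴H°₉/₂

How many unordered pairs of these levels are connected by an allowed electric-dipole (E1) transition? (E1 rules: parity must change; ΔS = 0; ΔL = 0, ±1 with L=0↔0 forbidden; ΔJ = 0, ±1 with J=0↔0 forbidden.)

0

(a)–(b): forbidden (parity, ΔS, ΔL, ΔJ).
(a)–(c): forbidden (ΔS, ΔL, ΔJ).
(b)–(c): forbidden (ΔJ).
Allowed pairs: 0 of 3.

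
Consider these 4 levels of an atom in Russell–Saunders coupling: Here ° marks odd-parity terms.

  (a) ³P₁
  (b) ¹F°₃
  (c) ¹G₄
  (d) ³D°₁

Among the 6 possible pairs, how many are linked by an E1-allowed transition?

(a)–(b): forbidden (ΔS, ΔL, ΔJ).
(a)–(c): forbidden (parity, ΔS, ΔL, ΔJ).
(a)–(d): allowed.
(b)–(c): allowed.
(b)–(d): forbidden (parity, ΔS, ΔJ).
(c)–(d): forbidden (ΔS, ΔL, ΔJ).
Allowed pairs: 2 of 6.

2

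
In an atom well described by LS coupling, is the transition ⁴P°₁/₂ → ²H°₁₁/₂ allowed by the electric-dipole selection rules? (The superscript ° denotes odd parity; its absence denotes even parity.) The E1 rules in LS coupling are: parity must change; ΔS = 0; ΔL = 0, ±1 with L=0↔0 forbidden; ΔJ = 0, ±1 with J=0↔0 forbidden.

forbidden

Parity must change: odd → odd — fails.
ΔS = 0: S: 3/2 → 1/2 — fails.
ΔL = 0, ±1 (not L=0↔0): L: 1 → 5, ΔL = +4 — fails.
ΔJ = 0, ±1 (not J=0↔0): J: 1/2 → 11/2, ΔJ = +5 — fails.
Rule(s) violated: parity, ΔS, ΔL, ΔJ.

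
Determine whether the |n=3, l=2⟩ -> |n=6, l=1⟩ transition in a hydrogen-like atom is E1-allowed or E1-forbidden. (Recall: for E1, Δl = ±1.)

Δl = 1 − 2 = -1; the E1 rule Δl = ±1 is passes.
All E1 selection rules are satisfied.

allowed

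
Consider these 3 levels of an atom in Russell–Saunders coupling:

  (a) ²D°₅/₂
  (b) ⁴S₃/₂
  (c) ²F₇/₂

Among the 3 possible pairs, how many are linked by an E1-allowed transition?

1

(a)–(b): forbidden (ΔS, ΔL).
(a)–(c): allowed.
(b)–(c): forbidden (parity, ΔS, ΔL, ΔJ).
Allowed pairs: 1 of 3.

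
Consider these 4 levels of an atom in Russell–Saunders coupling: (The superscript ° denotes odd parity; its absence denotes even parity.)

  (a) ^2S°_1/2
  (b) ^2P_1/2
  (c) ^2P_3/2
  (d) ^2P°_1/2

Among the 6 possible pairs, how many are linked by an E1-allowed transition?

(a)–(b): allowed.
(a)–(c): allowed.
(a)–(d): forbidden (parity).
(b)–(c): forbidden (parity).
(b)–(d): allowed.
(c)–(d): allowed.
Allowed pairs: 4 of 6.

4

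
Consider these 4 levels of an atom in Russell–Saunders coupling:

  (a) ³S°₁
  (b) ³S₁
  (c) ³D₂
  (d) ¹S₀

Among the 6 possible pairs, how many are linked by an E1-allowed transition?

0

(a)–(b): forbidden (ΔL).
(a)–(c): forbidden (ΔL).
(a)–(d): forbidden (ΔS, ΔL).
(b)–(c): forbidden (parity, ΔL).
(b)–(d): forbidden (parity, ΔS, ΔL).
(c)–(d): forbidden (parity, ΔS, ΔL, ΔJ).
Allowed pairs: 0 of 6.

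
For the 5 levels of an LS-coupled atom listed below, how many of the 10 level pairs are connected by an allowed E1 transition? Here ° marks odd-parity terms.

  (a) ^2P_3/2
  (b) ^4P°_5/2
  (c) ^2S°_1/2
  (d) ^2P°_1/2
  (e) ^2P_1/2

(a)–(b): forbidden (ΔS).
(a)–(c): allowed.
(a)–(d): allowed.
(a)–(e): forbidden (parity).
(b)–(c): forbidden (parity, ΔS, ΔJ).
(b)–(d): forbidden (parity, ΔS, ΔJ).
(b)–(e): forbidden (ΔS, ΔJ).
(c)–(d): forbidden (parity).
(c)–(e): allowed.
(d)–(e): allowed.
Allowed pairs: 4 of 10.

4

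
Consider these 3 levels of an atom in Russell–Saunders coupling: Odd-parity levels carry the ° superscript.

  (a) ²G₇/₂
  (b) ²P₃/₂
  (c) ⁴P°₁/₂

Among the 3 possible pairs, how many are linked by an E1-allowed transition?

(a)–(b): forbidden (parity, ΔL, ΔJ).
(a)–(c): forbidden (ΔS, ΔL, ΔJ).
(b)–(c): forbidden (ΔS).
Allowed pairs: 0 of 3.

0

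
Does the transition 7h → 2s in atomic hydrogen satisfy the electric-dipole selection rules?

forbidden

Initial l = 5, final l = 0, so Δl = -5. E1 requires Δl = ±1: violated.
The transition is electric-dipole forbidden.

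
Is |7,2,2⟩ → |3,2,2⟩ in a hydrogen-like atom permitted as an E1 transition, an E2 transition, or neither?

Δl = 2 − 2 = +0; l_i + l_f = 4.
Δm_l = +0.
E1 (Δl = ±1, |Δm_l| ≤ 1): not satisfied.
E2 (Δl = 0,±2, l_i+l_f ≥ 2, |Δm_l| ≤ 2): satisfied.

E2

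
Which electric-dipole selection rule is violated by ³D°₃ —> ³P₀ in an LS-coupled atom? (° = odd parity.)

Reading off the term symbols: S 1→1, L 2→1, J 3→0, parity odd→even.
ΔS = 0: S: 1 → 1 — satisfied.
ΔJ = 0, ±1 (not J=0↔0): J: 3 → 0, ΔJ = -3 — violated.
Parity must change: odd → even — satisfied.
ΔL = 0, ±1 (not L=0↔0): L: 2 → 1, ΔL = -1 — satisfied.

the ΔJ = 0, ±1 rule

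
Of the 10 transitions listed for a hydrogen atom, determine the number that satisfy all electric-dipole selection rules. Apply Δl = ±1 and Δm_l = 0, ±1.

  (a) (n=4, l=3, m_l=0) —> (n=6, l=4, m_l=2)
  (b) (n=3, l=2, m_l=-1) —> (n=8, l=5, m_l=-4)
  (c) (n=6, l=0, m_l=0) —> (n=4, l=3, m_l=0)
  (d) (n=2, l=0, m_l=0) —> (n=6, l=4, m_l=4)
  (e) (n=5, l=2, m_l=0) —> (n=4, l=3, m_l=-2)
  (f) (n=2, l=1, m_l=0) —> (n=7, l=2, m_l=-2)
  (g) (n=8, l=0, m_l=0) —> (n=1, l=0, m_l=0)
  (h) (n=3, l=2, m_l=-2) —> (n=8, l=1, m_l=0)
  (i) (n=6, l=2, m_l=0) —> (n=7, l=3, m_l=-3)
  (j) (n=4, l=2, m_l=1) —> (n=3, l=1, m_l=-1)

(a) forbidden — Δm_l = +2 (E1 requires Δm_l = 0, ±1)
(b) forbidden — Δl = +3 (E1 requires Δl = ±1); Δm_l = -3 (E1 requires Δm_l = 0, ±1)
(c) forbidden — Δl = +3 (E1 requires Δl = ±1)
(d) forbidden — Δl = +4 (E1 requires Δl = ±1); Δm_l = +4 (E1 requires Δm_l = 0, ±1)
(e) forbidden — Δm_l = -2 (E1 requires Δm_l = 0, ±1)
(f) forbidden — Δm_l = -2 (E1 requires Δm_l = 0, ±1)
(g) forbidden — Δl = +0 (E1 requires Δl = ±1)
(h) forbidden — Δm_l = +2 (E1 requires Δm_l = 0, ±1)
(i) forbidden — Δm_l = -3 (E1 requires Δm_l = 0, ±1)
(j) forbidden — Δm_l = -2 (E1 requires Δm_l = 0, ±1)
Total allowed: 0 of 10.

0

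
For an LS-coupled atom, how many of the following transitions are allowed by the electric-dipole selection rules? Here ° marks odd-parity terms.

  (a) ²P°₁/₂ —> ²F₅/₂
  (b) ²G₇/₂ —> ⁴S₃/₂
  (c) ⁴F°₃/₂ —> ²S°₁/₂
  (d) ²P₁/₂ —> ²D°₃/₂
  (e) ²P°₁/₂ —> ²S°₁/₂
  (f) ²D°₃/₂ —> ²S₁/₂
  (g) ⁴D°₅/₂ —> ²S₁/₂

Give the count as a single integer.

1

(a) forbidden (ΔL, ΔJ fail)
(b) forbidden (parity, ΔS, ΔL, ΔJ fail)
(c) forbidden (parity, ΔS, ΔL fail)
(d) allowed
(e) forbidden (parity fails)
(f) forbidden (ΔL fails)
(g) forbidden (ΔS, ΔL, ΔJ fail)
Total allowed: 1 of 7.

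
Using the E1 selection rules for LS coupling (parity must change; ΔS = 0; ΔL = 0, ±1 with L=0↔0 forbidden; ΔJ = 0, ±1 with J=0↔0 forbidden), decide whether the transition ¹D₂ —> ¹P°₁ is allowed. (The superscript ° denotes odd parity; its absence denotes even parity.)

Initial level: S=0, L=2, J=2, parity even. Final level: S=0, L=1, J=1, parity odd.
Parity must change: even → odd — ✓.
ΔS = 0: S: 0 → 0 — ✓.
ΔL = 0, ±1 (not L=0↔0): L: 2 → 1, ΔL = -1 — ✓.
ΔJ = 0, ±1 (not J=0↔0): J: 2 → 1, ΔJ = -1 — ✓.
All four E1 rules are satisfied.

allowed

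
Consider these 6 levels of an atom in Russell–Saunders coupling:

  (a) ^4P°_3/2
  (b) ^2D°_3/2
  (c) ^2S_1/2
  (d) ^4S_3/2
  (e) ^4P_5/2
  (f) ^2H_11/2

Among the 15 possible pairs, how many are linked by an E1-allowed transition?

2

(a)–(b): forbidden (parity, ΔS).
(a)–(c): forbidden (ΔS).
(a)–(d): allowed.
(a)–(e): allowed.
(a)–(f): forbidden (ΔS, ΔL, ΔJ).
(b)–(c): forbidden (ΔL).
(b)–(d): forbidden (ΔS, ΔL).
(b)–(e): forbidden (ΔS).
(b)–(f): forbidden (ΔL, ΔJ).
(c)–(d): forbidden (parity, ΔS, ΔL).
(c)–(e): forbidden (parity, ΔS, ΔJ).
(c)–(f): forbidden (parity, ΔL, ΔJ).
(d)–(e): forbidden (parity).
(d)–(f): forbidden (parity, ΔS, ΔL, ΔJ).
(e)–(f): forbidden (parity, ΔS, ΔL, ΔJ).
Allowed pairs: 2 of 15.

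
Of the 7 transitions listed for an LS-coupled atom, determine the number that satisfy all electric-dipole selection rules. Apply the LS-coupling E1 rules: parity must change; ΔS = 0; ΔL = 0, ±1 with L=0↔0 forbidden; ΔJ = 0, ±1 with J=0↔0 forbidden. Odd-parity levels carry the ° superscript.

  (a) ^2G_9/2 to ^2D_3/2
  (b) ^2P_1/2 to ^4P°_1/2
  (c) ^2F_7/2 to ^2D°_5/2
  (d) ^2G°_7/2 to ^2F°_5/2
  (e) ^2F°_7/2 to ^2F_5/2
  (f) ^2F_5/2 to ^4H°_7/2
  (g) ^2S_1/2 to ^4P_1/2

(a) forbidden (parity, ΔL, ΔJ fail)
(b) forbidden (ΔS fails)
(c) allowed
(d) forbidden (parity fails)
(e) allowed
(f) forbidden (ΔS, ΔL fail)
(g) forbidden (parity, ΔS fail)
Total allowed: 2 of 7.

2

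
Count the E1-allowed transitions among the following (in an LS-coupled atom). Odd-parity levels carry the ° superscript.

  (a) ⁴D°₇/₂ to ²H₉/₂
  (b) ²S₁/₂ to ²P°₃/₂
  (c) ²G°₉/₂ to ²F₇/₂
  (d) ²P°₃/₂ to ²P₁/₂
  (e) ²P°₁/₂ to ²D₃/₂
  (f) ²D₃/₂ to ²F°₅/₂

(a) forbidden (ΔS, ΔL fail)
(b) allowed
(c) allowed
(d) allowed
(e) allowed
(f) allowed
Total allowed: 5 of 6.

5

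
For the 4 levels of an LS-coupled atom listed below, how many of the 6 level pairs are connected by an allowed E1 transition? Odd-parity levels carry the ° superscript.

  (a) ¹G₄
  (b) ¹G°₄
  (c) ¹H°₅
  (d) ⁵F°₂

(a)–(b): allowed.
(a)–(c): allowed.
(a)–(d): forbidden (ΔS, ΔJ).
(b)–(c): forbidden (parity).
(b)–(d): forbidden (parity, ΔS, ΔJ).
(c)–(d): forbidden (parity, ΔS, ΔL, ΔJ).
Allowed pairs: 2 of 6.

2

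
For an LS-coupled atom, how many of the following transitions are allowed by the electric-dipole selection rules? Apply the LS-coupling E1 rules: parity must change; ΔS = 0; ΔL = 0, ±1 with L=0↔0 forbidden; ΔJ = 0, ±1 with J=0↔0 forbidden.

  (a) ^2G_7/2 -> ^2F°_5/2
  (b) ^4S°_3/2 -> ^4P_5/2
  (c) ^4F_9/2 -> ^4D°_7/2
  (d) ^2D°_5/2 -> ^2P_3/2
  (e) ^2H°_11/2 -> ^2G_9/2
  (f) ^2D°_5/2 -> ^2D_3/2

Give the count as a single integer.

(a) allowed
(b) allowed
(c) allowed
(d) allowed
(e) allowed
(f) allowed
Total allowed: 6 of 6.

6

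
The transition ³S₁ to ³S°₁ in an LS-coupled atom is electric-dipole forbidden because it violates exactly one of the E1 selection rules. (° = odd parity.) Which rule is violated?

the L=0 ↔ L=0 exclusion

ΔJ = 0, ±1 (not J=0↔0): J: 1 → 1, ΔJ = +0 — ✓.
ΔL = 0, ±1 (not L=0↔0): L: 0 → 0, ΔL = +0 — ✗.
ΔS = 0: S: 1 → 1 — ✓.
Parity must change: even → odd — ✓.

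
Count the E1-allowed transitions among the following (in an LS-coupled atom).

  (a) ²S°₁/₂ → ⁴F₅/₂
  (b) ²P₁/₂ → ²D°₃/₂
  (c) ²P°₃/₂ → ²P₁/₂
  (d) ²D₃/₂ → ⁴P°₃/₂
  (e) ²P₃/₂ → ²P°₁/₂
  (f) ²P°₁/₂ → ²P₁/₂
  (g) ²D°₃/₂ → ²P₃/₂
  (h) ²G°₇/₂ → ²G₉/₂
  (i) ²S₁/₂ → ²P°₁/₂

(a) forbidden (ΔS, ΔL, ΔJ fail)
(b) allowed
(c) allowed
(d) forbidden (ΔS fails)
(e) allowed
(f) allowed
(g) allowed
(h) allowed
(i) allowed
Total allowed: 7 of 9.

7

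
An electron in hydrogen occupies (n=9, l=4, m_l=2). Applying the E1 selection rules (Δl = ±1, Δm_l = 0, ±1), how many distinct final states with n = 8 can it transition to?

6

E1 requires Δl = ±1, so l_f ∈ {3, 5}; with 0 ≤ l_f ≤ n_f−1 = 7, the allowed l_f values are {3, 5}.
For l_f = 3: m_f ∈ {m_i−1, m_i, m_i+1} ∩ [−3, 3] = {1, 2, 3} → 3 states.
For l_f = 5: m_f ∈ {m_i−1, m_i, m_i+1} ∩ [−5, 5] = {1, 2, 3} → 3 states.
Total: 6.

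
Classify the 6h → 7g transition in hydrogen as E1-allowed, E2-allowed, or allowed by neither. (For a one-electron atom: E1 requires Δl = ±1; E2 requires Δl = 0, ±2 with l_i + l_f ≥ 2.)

Δl = 4 − 5 = -1; l_i + l_f = 9.
E1 (Δl = ±1): satisfied.
E2 (Δl = 0,±2, l_i+l_f ≥ 2): not satisfied.

E1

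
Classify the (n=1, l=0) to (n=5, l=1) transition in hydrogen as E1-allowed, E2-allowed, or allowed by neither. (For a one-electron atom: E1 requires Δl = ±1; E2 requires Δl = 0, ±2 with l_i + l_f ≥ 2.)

E1

Δl = 1 − 0 = +1; l_i + l_f = 1.
E1 (Δl = ±1): satisfied.
E2 (Δl = 0,±2, l_i+l_f ≥ 2): not satisfied.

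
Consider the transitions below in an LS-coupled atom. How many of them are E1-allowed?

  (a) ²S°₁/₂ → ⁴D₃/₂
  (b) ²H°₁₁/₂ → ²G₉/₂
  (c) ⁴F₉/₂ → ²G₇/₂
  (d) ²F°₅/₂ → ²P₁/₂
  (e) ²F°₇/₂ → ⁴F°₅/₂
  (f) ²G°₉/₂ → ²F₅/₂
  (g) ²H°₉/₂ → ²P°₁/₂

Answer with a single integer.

1

(a) forbidden (ΔS, ΔL fail)
(b) allowed
(c) forbidden (parity, ΔS fail)
(d) forbidden (ΔL, ΔJ fail)
(e) forbidden (parity, ΔS fail)
(f) forbidden (ΔJ fails)
(g) forbidden (parity, ΔL, ΔJ fail)
Total allowed: 1 of 7.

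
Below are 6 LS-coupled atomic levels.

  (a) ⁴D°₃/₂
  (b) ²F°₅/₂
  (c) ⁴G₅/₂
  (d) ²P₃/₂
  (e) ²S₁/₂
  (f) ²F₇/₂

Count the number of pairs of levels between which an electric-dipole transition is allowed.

(a)–(b): forbidden (parity, ΔS).
(a)–(c): forbidden (ΔL).
(a)–(d): forbidden (ΔS).
(a)–(e): forbidden (ΔS, ΔL).
(a)–(f): forbidden (ΔS, ΔJ).
(b)–(c): forbidden (ΔS).
(b)–(d): forbidden (ΔL).
(b)–(e): forbidden (ΔL, ΔJ).
(b)–(f): allowed.
(c)–(d): forbidden (parity, ΔS, ΔL).
(c)–(e): forbidden (parity, ΔS, ΔL, ΔJ).
(c)–(f): forbidden (parity, ΔS).
(d)–(e): forbidden (parity).
(d)–(f): forbidden (parity, ΔL, ΔJ).
(e)–(f): forbidden (parity, ΔL, ΔJ).
Allowed pairs: 1 of 15.

1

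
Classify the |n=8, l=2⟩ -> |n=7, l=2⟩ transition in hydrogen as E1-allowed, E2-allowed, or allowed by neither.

E2

Δl = 2 − 2 = +0; l_i + l_f = 4.
E1 (Δl = ±1): not satisfied.
E2 (Δl = 0,±2, l_i+l_f ≥ 2): satisfied.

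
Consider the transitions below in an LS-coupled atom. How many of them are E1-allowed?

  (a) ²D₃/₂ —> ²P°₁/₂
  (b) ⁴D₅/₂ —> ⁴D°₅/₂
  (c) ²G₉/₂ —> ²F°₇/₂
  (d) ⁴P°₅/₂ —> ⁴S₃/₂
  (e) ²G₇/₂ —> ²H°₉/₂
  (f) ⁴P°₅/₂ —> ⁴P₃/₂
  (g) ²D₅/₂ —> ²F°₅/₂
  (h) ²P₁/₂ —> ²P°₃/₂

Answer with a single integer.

8

(a) allowed
(b) allowed
(c) allowed
(d) allowed
(e) allowed
(f) allowed
(g) allowed
(h) allowed
Total allowed: 8 of 8.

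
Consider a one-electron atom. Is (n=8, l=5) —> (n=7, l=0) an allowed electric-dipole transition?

l: 5 → 0 (Δl = -5). Δl = ±1 violated.
The transition is electric-dipole forbidden.

forbidden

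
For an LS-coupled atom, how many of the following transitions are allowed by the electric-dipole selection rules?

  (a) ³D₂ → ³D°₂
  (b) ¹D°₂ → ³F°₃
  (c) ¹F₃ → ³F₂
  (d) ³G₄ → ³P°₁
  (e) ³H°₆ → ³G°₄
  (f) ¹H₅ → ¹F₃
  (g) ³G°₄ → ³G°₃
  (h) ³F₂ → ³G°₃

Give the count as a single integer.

2

(a) allowed
(b) forbidden (parity, ΔS fail)
(c) forbidden (parity, ΔS fail)
(d) forbidden (ΔL, ΔJ fail)
(e) forbidden (parity, ΔJ fail)
(f) forbidden (parity, ΔL, ΔJ fail)
(g) forbidden (parity fails)
(h) allowed
Total allowed: 2 of 8.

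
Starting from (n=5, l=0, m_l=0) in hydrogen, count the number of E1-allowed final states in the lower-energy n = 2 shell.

E1 requires Δl = ±1, so l_f ∈ {-1, 1}; with 0 ≤ l_f ≤ n_f−1 = 1, the allowed l_f values are {1}.
For l_f = 1: m_f ∈ {m_i−1, m_i, m_i+1} ∩ [−1, 1] = {-1, 0, 1} → 3 states.
Total: 3.

3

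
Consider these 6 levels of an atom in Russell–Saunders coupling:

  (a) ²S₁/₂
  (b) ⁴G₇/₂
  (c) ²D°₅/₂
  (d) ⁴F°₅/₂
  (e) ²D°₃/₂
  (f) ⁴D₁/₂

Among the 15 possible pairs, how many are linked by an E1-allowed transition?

(a)–(b): forbidden (parity, ΔS, ΔL, ΔJ).
(a)–(c): forbidden (ΔL, ΔJ).
(a)–(d): forbidden (ΔS, ΔL, ΔJ).
(a)–(e): forbidden (ΔL).
(a)–(f): forbidden (parity, ΔS, ΔL).
(b)–(c): forbidden (ΔS, ΔL).
(b)–(d): allowed.
(b)–(e): forbidden (ΔS, ΔL, ΔJ).
(b)–(f): forbidden (parity, ΔL, ΔJ).
(c)–(d): forbidden (parity, ΔS).
(c)–(e): forbidden (parity).
(c)–(f): forbidden (ΔS, ΔJ).
(d)–(e): forbidden (parity, ΔS).
(d)–(f): forbidden (ΔJ).
(e)–(f): forbidden (ΔS).
Allowed pairs: 1 of 15.

1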